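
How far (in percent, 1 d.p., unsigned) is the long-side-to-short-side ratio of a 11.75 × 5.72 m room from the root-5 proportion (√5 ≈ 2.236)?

8.1%

Ratio = 11.75 / 5.72 ≈ 2.0542.
Ideal root-5 ≈ 2.2361. |2.0542 − 2.2361| / 2.2361 ≈ 8.13% → 8.1%.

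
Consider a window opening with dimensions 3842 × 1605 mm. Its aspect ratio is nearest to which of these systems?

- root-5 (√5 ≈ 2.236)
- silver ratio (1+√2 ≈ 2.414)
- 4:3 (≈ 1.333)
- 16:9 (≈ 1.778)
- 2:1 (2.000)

Ratio = 3842 / 1605 ≈ 2.394.
Distances: root-5 2.236 (Δ 0.158); silver ratio 2.414 (Δ 0.020); 4:3 1.333 (Δ 1.061); 16:9 1.778 (Δ 0.616); 2:1 2.000 (Δ 0.394).

silver ratio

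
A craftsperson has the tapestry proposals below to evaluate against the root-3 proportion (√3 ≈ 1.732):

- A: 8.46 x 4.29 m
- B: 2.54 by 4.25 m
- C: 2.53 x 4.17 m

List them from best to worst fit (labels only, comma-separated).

B, C, A

A: 8.46/4.29 ≈ 1.972 → |1.972 − 1.732| = 0.240
B: 4.25/2.54 ≈ 1.673 → |1.673 − 1.732| = 0.059
C: 4.17/2.53 ≈ 1.648 → |1.648 − 1.732| = 0.084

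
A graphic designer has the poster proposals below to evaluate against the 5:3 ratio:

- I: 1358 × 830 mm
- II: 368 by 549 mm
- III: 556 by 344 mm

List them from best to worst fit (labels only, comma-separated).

I, III, II

Ratios: I = 1358 / 830 ≈ 1.636; II = 549 / 368 ≈ 1.492; III = 556 / 344 ≈ 1.616.
|Δ from 1.667|: I 0.031; II 0.175; III 0.051.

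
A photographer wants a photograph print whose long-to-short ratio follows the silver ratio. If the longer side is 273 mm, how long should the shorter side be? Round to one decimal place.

silver ratio ≈ 2.41421.
Shorter side = 273 ÷ 2.41421 ≈ 113.080 → 113.1 mm.

113.1 mm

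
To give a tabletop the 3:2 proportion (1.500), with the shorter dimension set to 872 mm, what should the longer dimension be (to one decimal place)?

1308.0 mm

3:2 = 1.50000.
Longer side = 872 × 1.50000 ≈ 1308.000 → 1308.0 mm.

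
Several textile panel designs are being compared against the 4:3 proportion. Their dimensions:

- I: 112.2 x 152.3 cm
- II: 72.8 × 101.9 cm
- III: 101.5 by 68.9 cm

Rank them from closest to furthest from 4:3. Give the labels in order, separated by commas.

I, II, III

I: 152.3/112.2 ≈ 1.357 → |1.357 − 1.333| = 0.024
II: 101.9/72.8 ≈ 1.400 → |1.400 − 1.333| = 0.067
III: 101.5/68.9 ≈ 1.473 → |1.473 − 1.333| = 0.140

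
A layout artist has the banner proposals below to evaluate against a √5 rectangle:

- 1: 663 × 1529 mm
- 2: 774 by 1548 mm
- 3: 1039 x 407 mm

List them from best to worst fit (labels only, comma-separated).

1: 1529/663 ≈ 2.306 → |2.306 − 2.236| = 0.070
2: 1548/774 ≈ 2.000 → |2.000 − 2.236| = 0.236
3: 1039/407 ≈ 2.553 → |2.553 − 2.236| = 0.317

1, 2, 3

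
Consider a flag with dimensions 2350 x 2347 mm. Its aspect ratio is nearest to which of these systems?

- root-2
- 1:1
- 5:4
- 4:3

Ratio = 2350 / 2347 ≈ 1.001.
Distances: root-2 1.414 (Δ 0.413); 1:1 1.000 (Δ 0.001); 5:4 1.250 (Δ 0.249); 4:3 1.333 (Δ 0.332).

1:1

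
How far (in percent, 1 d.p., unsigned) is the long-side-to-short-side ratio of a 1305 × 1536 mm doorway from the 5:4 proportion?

Ratio = 1536 / 1305 ≈ 1.1770.
Ideal 5:4 = 1.2500. |1.1770 − 1.2500| / 1.2500 ≈ 5.84% → 5.8%.

5.8%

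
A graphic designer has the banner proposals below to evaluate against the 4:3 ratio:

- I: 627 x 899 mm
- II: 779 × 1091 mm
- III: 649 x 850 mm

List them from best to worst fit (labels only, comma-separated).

III, II, I

Ratios: I = 899 / 627 ≈ 1.434; II = 1091 / 779 ≈ 1.401; III = 850 / 649 ≈ 1.310.
|Δ from 1.333|: I 0.101; II 0.068; III 0.023.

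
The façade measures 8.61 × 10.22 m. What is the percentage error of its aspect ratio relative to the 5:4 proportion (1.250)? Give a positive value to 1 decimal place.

5.0%

Ratio = 10.22 / 8.61 ≈ 1.1870.
Ideal 5:4 = 1.2500. |1.1870 − 1.2500| / 1.2500 ≈ 5.04% → 5.0%.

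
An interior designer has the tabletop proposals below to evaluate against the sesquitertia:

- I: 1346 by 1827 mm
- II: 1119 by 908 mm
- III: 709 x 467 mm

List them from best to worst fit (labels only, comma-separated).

Ratios: I = 1827 / 1346 ≈ 1.357; II = 1119 / 908 ≈ 1.232; III = 709 / 467 ≈ 1.518.
|Δ from 1.333|: I 0.024; II 0.101; III 0.185.

I, II, III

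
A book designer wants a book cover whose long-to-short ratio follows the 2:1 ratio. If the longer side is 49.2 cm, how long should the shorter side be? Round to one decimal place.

2:1 = 2.00000.
Shorter side = 49.2 ÷ 2.00000 ≈ 24.600 → 24.6 cm.

24.6 cm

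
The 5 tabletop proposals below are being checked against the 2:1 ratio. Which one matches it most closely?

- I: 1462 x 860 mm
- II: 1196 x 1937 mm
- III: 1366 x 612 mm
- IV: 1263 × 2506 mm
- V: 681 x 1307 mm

Target 2:1 ≈ 2.000.
I: 1.700 (Δ0.300)  II: 1.620 (Δ0.380)  III: 2.232 (Δ0.232)  IV: 1.984 (Δ0.016)  V: 1.919 (Δ0.081)

IV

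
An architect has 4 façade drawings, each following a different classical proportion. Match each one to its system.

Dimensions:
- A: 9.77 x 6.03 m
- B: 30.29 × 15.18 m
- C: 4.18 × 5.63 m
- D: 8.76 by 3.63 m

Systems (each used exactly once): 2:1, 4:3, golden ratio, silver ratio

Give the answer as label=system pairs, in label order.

A=golden ratio, B=2:1, C=4:3, D=silver ratio

A = 9.77/6.03 ≈ 1.620 → golden ratio (1.618)
B = 30.29/15.18 ≈ 1.995 → 2:1 (2.000)
C = 5.63/4.18 ≈ 1.347 → 4:3 (1.333)
D = 8.76/3.63 ≈ 2.413 → silver ratio (2.414)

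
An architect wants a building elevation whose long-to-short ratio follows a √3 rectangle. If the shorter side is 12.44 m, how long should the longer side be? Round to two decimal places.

root-3 ≈ 1.73205.
Longer side = 12.44 × 1.73205 ≈ 21.5467 → 21.55 m.

21.55 m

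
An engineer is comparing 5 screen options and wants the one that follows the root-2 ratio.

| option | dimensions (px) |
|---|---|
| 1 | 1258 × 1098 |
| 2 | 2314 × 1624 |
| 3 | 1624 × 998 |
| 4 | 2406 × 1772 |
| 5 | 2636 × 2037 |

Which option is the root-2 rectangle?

2

Ratios (long/short): 1 ≈ 1.146; 2 ≈ 1.425; 3 ≈ 1.627; 4 ≈ 1.358; 5 ≈ 1.294.
root-2 ≈ 1.414; option 2 is nearest (Δ 0.011).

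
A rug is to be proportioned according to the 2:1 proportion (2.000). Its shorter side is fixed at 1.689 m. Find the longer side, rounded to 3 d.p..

2:1 = 2.00000.
Longer side = 1.689 × 2.00000 ≈ 3.37800 → 3.378 m.

3.378 m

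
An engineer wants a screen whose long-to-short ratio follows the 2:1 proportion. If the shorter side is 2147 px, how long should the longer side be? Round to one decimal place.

4294.0 px

2:1 = 2.00000.
Longer side = 2147 × 2.00000 ≈ 4294.000 → 4294.0 px.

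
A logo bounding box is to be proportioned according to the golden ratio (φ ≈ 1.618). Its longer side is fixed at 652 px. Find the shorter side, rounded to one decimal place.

403.0 px

golden ratio ≈ 1.61803.
Shorter side = 652 ÷ 1.61803 ≈ 402.959 → 403.0 px.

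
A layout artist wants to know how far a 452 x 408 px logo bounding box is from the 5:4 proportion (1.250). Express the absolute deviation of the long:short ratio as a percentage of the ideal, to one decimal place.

Ratio = 452 / 408 ≈ 1.1078.
Ideal 5:4 = 1.2500. |1.1078 − 1.2500| / 1.2500 ≈ 11.38% → 11.4%.

11.4%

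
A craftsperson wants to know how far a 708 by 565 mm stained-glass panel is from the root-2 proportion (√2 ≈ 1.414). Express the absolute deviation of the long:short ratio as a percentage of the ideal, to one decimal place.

Ratio = 708 / 565 ≈ 1.2531.
Ideal root-2 ≈ 1.4142. |1.2531 − 1.4142| / 1.4142 ≈ 11.39% → 11.4%.

11.4%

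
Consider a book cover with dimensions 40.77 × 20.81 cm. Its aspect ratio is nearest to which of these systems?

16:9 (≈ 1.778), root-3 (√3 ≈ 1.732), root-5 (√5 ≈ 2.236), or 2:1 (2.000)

2:1

Ratio = 40.77 / 20.81 ≈ 1.959.
Distances: 16:9 1.778 (Δ 0.181); root-3 1.732 (Δ 0.227); root-5 2.236 (Δ 0.277); 2:1 2.000 (Δ 0.041).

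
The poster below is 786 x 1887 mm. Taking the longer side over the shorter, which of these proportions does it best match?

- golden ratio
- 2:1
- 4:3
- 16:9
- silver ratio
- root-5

silver ratio

Ratio = 1887 / 786 ≈ 2.401.
Distances: golden ratio 1.618 (Δ 0.783); 2:1 2.000 (Δ 0.401); 4:3 1.333 (Δ 1.068); 16:9 1.778 (Δ 0.623); silver ratio 2.414 (Δ 0.013); root-5 2.236 (Δ 0.165).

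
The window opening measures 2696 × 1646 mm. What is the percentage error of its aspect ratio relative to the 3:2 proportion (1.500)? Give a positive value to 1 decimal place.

9.2%

Ratio = 2696 / 1646 ≈ 1.6379.
Ideal 3:2 = 1.5000. |1.6379 − 1.5000| / 1.5000 ≈ 9.19% → 9.2%.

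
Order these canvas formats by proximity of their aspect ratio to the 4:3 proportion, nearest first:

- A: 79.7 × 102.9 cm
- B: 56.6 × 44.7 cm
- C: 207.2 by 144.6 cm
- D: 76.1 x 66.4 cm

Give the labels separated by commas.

A, B, C, D

Ratios: A = 102.9 / 79.7 ≈ 1.291; B = 56.6 / 44.7 ≈ 1.266; C = 207.2 / 144.6 ≈ 1.433; D = 76.1 / 66.4 ≈ 1.146.
|Δ from 1.333|: A 0.042; B 0.067; C 0.100; D 0.187.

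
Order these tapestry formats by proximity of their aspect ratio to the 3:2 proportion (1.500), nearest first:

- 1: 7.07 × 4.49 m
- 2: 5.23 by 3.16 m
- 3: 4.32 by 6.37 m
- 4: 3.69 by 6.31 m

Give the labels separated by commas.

Ratios: 1 = 7.07 / 4.49 ≈ 1.575; 2 = 5.23 / 3.16 ≈ 1.655; 3 = 6.37 / 4.32 ≈ 1.475; 4 = 6.31 / 3.69 ≈ 1.710.
|Δ from 1.500|: 1 0.075; 2 0.155; 3 0.025; 4 0.210.

3, 1, 2, 4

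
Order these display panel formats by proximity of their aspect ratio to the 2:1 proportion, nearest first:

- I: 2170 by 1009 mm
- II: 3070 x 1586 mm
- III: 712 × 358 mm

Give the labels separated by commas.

III, II, I

I: 2170/1009 ≈ 2.151 → |2.151 − 2.000| = 0.151
II: 3070/1586 ≈ 1.936 → |1.936 − 2.000| = 0.064
III: 712/358 ≈ 1.989 → |1.989 − 2.000| = 0.011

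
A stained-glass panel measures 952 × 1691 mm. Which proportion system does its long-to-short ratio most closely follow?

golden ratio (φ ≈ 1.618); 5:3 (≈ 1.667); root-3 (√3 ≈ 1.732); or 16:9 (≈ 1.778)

16:9

1691/952 ≈ 1.776. Nearest candidates are 16:9 (1.778, off by 0.002) and root-3 (1.732, off by 0.044).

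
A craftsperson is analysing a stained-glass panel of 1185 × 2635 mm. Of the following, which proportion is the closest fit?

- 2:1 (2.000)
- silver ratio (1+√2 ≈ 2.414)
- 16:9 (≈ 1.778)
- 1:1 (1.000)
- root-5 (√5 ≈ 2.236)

root-5

Ratio = 2635 / 1185 ≈ 2.224.
Distances: 2:1 2.000 (Δ 0.224); silver ratio 2.414 (Δ 0.190); 16:9 1.778 (Δ 0.446); 1:1 1.000 (Δ 1.224); root-5 2.236 (Δ 0.012).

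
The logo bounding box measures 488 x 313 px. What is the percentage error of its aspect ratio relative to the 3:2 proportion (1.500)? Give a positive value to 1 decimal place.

3.9%

Ratio = 488 / 313 ≈ 1.5591.
Ideal 3:2 = 1.5000. |1.5591 − 1.5000| / 1.5000 ≈ 3.94% → 3.9%.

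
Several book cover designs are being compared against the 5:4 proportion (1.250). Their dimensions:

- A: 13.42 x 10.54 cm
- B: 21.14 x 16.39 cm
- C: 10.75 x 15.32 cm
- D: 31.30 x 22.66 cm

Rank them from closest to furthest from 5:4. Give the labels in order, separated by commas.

A: 13.42/10.54 ≈ 1.273 → |1.273 − 1.250| = 0.023
B: 21.14/16.39 ≈ 1.290 → |1.290 − 1.250| = 0.040
C: 15.32/10.75 ≈ 1.425 → |1.425 − 1.250| = 0.175
D: 31.30/22.66 ≈ 1.381 → |1.381 − 1.250| = 0.131

A, B, D, C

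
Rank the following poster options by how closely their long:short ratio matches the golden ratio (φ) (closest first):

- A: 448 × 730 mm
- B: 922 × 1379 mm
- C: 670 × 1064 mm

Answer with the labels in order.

A, C, B

A: 730/448 ≈ 1.629 → |1.629 − 1.618| = 0.011
B: 1379/922 ≈ 1.496 → |1.496 − 1.618| = 0.122
C: 1064/670 ≈ 1.588 → |1.588 − 1.618| = 0.030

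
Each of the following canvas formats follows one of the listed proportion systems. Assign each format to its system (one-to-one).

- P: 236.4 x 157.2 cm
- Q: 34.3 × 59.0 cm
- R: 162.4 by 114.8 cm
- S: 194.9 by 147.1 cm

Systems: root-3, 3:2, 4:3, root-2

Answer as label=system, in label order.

P=3:2, Q=root-3, R=root-2, S=4:3

Ratios: P ≈ 1.504; Q ≈ 1.720; R ≈ 1.415; S ≈ 1.325.
Targets: root-3 ≈ 1.732; 3:2 ≈ 1.500; 4:3 ≈ 1.333; root-2 ≈ 1.414.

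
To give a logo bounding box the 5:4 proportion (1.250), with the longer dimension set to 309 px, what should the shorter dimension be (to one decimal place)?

5:4 = 1.25000.
Shorter side = 309 ÷ 1.25000 ≈ 247.200 → 247.2 px.

247.2 px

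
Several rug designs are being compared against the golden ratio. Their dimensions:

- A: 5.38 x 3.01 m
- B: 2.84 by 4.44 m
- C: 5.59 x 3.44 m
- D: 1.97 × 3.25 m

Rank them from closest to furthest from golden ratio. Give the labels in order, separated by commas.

C, D, B, A

Ratios: A = 5.38 / 3.01 ≈ 1.787; B = 4.44 / 2.84 ≈ 1.563; C = 5.59 / 3.44 ≈ 1.625; D = 3.25 / 1.97 ≈ 1.650.
|Δ from 1.618|: A 0.169; B 0.055; C 0.007; D 0.032.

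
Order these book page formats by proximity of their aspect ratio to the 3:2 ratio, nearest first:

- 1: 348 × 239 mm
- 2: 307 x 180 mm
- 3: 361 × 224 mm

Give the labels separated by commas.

1, 3, 2

Ratios: 1 = 348 / 239 ≈ 1.456; 2 = 307 / 180 ≈ 1.706; 3 = 361 / 224 ≈ 1.612.
|Δ from 1.500|: 1 0.044; 2 0.206; 3 0.112.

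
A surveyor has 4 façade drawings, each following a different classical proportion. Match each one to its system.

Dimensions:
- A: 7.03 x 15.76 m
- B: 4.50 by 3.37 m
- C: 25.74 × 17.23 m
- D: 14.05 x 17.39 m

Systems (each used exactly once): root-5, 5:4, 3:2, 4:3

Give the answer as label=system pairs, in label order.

A=root-5, B=4:3, C=3:2, D=5:4

A = 15.76/7.03 ≈ 2.242 → root-5 (2.236)
B = 4.50/3.37 ≈ 1.335 → 4:3 (1.333)
C = 25.74/17.23 ≈ 1.494 → 3:2 (1.500)
D = 17.39/14.05 ≈ 1.238 → 5:4 (1.250)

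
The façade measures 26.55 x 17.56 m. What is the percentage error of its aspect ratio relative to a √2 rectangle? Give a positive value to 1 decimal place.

6.9%

Ratio = 26.55 / 17.56 ≈ 1.5120.
Ideal root-2 ≈ 1.4142. |1.5120 − 1.4142| / 1.4142 ≈ 6.92% → 6.9%.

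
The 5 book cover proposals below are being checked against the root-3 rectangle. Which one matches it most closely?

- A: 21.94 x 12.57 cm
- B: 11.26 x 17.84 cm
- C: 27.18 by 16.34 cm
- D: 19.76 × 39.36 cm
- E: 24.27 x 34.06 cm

Ratios (long/short): A ≈ 1.745; B ≈ 1.584; C ≈ 1.663; D ≈ 1.992; E ≈ 1.403.
root-3 ≈ 1.732; option A is nearest (Δ 0.013).

A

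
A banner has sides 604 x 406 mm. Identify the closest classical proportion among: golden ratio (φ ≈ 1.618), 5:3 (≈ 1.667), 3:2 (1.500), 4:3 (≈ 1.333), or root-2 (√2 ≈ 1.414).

604/406 ≈ 1.488. Nearest candidates are 3:2 (1.500, off by 0.012) and root-2 (1.414, off by 0.074).

3:2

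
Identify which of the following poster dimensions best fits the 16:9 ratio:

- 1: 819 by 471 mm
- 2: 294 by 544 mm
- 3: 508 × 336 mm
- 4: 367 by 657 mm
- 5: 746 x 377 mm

4

Ratios (long/short): 1 ≈ 1.739; 2 ≈ 1.850; 3 ≈ 1.512; 4 ≈ 1.790; 5 ≈ 1.979.
16:9 ≈ 1.778; option 4 is nearest (Δ 0.012).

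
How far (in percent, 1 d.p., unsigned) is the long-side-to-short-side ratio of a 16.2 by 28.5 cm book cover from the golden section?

Ratio = 28.5 / 16.2 ≈ 1.7593.
Ideal golden ratio ≈ 1.6180. |1.7593 − 1.6180| / 1.6180 ≈ 8.73% → 8.7%.

8.7%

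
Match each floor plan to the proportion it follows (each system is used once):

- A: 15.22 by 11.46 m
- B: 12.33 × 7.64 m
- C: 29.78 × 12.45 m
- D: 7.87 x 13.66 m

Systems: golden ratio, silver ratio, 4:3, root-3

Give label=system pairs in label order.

A=4:3, B=golden ratio, C=silver ratio, D=root-3

Ratios: A ≈ 1.328; B ≈ 1.614; C ≈ 2.392; D ≈ 1.736.
Targets: golden ratio ≈ 1.618; silver ratio ≈ 2.414; 4:3 ≈ 1.333; root-3 ≈ 1.732.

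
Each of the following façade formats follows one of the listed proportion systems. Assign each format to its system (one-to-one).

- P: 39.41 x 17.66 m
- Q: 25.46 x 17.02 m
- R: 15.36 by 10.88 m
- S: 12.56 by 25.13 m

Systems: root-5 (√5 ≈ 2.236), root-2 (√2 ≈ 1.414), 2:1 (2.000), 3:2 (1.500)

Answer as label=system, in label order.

P=root-5, Q=3:2, R=root-2, S=2:1

Ratios: P ≈ 2.232; Q ≈ 1.496; R ≈ 1.412; S ≈ 2.001.
Targets: root-5 ≈ 2.236; root-2 ≈ 1.414; 2:1 ≈ 2.000; 3:2 ≈ 1.500.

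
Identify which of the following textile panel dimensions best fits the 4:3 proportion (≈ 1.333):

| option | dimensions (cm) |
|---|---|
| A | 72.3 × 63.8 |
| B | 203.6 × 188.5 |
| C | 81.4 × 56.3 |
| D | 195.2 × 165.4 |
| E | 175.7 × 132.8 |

Target 4:3 ≈ 1.333.
A: 1.133 (Δ0.200)  B: 1.080 (Δ0.253)  C: 1.446 (Δ0.113)  D: 1.180 (Δ0.153)  E: 1.323 (Δ0.010)

E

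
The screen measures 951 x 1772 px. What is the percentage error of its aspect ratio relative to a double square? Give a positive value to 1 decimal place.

Ratio = 1772 / 951 ≈ 1.8633.
Ideal 2:1 = 2.0000. |1.8633 − 2.0000| / 2.0000 ≈ 6.84% → 6.8%.

6.8%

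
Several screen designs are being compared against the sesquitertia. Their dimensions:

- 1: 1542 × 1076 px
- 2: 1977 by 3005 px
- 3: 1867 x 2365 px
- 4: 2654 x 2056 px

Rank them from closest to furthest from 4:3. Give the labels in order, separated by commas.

4, 3, 1, 2

1: 1542/1076 ≈ 1.433 → |1.433 − 1.333| = 0.100
2: 3005/1977 ≈ 1.520 → |1.520 − 1.333| = 0.187
3: 2365/1867 ≈ 1.267 → |1.267 − 1.333| = 0.066
4: 2654/2056 ≈ 1.291 → |1.291 − 1.333| = 0.042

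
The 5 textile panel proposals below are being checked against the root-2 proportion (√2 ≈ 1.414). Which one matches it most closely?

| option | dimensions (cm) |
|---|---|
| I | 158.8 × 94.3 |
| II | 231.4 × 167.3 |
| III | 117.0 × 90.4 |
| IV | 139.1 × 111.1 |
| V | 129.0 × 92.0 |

V

Ratios (long/short): I ≈ 1.684; II ≈ 1.383; III ≈ 1.294; IV ≈ 1.252; V ≈ 1.402.
root-2 ≈ 1.414; option V is nearest (Δ 0.012).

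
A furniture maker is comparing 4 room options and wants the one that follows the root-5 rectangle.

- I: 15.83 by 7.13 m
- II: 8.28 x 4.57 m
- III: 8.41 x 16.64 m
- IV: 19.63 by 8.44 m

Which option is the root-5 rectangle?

Target root-5 ≈ 2.236.
I: 2.220 (Δ0.016)  II: 1.812 (Δ0.424)  III: 1.979 (Δ0.257)  IV: 2.326 (Δ0.090)

I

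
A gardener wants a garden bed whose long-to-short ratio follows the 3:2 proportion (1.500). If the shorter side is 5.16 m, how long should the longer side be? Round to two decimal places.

3:2 = 1.50000.
Longer side = 5.16 × 1.50000 ≈ 7.7400 → 7.74 m.

7.74 m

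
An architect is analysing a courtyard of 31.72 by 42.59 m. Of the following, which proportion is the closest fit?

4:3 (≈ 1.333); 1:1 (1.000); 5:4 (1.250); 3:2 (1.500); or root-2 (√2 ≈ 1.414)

4:3

42.59/31.72 ≈ 1.343. Nearest candidates are 4:3 (1.333, off by 0.010) and root-2 (1.414, off by 0.071).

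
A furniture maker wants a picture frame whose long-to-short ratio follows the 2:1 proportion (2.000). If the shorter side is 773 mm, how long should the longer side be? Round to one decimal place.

2:1 = 2.00000.
Longer side = 773 × 2.00000 ≈ 1546.000 → 1546.0 mm.

1546.0 mm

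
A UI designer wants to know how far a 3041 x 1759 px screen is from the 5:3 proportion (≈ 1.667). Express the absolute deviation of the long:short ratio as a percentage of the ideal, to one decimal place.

3.7%

Ratio = 3041 / 1759 ≈ 1.7288.
Ideal 5:3 ≈ 1.6667. |1.7288 − 1.6667| / 1.6667 ≈ 3.73% → 3.7%.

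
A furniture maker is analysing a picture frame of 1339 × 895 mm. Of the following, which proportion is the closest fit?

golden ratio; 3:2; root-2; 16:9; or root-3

3:2

1339/895 ≈ 1.496. Nearest candidates are 3:2 (1.500, off by 0.004) and root-2 (1.414, off by 0.082).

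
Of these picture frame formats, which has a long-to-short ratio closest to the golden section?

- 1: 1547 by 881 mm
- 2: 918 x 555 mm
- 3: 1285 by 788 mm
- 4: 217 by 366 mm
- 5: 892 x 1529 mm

Target golden ratio ≈ 1.618.
1: 1.756 (Δ0.138)  2: 1.654 (Δ0.036)  3: 1.631 (Δ0.013)  4: 1.687 (Δ0.069)  5: 1.714 (Δ0.096)

3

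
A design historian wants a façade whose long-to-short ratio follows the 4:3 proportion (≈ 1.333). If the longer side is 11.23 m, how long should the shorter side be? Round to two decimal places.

8.42 m

4:3 ≈ 1.33333.
Shorter side = 11.23 ÷ 1.33333 ≈ 8.4225 → 8.42 m.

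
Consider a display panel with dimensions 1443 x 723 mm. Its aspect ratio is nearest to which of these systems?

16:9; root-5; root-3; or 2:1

1443/723 ≈ 1.996. Nearest candidates are 2:1 (2.000, off by 0.004) and 16:9 (1.778, off by 0.218).

2:1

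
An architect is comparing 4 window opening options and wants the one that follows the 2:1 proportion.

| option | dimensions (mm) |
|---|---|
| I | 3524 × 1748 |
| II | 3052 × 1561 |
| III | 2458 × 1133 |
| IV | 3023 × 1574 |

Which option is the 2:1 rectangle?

Target 2:1 ≈ 2.000.
I: 2.016 (Δ0.016)  II: 1.955 (Δ0.045)  III: 2.169 (Δ0.169)  IV: 1.921 (Δ0.079)

I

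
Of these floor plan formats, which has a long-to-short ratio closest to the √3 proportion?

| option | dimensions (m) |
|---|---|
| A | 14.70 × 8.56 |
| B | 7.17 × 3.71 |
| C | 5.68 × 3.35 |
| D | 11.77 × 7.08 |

Target root-3 ≈ 1.732.
A: 1.717 (Δ0.015)  B: 1.933 (Δ0.201)  C: 1.696 (Δ0.036)  D: 1.662 (Δ0.070)

A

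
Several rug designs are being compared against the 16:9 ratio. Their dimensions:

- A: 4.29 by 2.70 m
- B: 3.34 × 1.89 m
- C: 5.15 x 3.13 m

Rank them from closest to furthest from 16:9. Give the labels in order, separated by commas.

Ratios: A = 4.29 / 2.70 ≈ 1.589; B = 3.34 / 1.89 ≈ 1.767; C = 5.15 / 3.13 ≈ 1.645.
|Δ from 1.778|: A 0.189; B 0.011; C 0.133.

B, C, A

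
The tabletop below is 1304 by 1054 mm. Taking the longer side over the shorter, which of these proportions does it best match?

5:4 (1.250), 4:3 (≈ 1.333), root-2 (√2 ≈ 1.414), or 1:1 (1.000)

5:4

1304/1054 ≈ 1.237. Nearest candidates are 5:4 (1.250, off by 0.013) and 4:3 (1.333, off by 0.096).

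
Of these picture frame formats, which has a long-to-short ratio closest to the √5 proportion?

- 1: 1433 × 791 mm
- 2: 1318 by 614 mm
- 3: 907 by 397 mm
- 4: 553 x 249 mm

Ratios (long/short): 1 ≈ 1.812; 2 ≈ 2.147; 3 ≈ 2.285; 4 ≈ 2.221.
root-5 ≈ 2.236; option 4 is nearest (Δ 0.015).

4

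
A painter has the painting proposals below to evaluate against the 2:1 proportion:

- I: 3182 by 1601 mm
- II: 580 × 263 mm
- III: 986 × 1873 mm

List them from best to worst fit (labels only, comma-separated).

I, III, II

I: 3182/1601 ≈ 1.988 → |1.988 − 2.000| = 0.012
II: 580/263 ≈ 2.205 → |2.205 − 2.000| = 0.205
III: 1873/986 ≈ 1.900 → |1.900 − 2.000| = 0.100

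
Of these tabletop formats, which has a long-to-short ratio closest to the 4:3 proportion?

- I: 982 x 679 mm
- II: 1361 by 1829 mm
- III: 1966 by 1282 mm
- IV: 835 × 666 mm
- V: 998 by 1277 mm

II

Target 4:3 ≈ 1.333.
I: 1.446 (Δ0.113)  II: 1.344 (Δ0.011)  III: 1.534 (Δ0.201)  IV: 1.254 (Δ0.079)  V: 1.280 (Δ0.053)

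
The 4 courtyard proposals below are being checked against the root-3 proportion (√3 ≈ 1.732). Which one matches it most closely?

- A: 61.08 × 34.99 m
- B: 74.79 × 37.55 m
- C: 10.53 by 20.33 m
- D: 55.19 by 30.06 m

A

Ratios (long/short): A ≈ 1.746; B ≈ 1.992; C ≈ 1.931; D ≈ 1.836.
root-3 ≈ 1.732; option A is nearest (Δ 0.014).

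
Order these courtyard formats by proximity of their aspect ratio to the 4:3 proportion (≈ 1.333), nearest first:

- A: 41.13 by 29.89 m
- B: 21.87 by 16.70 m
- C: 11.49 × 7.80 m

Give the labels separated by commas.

B, A, C

Ratios: A = 41.13 / 29.89 ≈ 1.376; B = 21.87 / 16.70 ≈ 1.310; C = 11.49 / 7.80 ≈ 1.473.
|Δ from 1.333|: A 0.043; B 0.023; C 0.140.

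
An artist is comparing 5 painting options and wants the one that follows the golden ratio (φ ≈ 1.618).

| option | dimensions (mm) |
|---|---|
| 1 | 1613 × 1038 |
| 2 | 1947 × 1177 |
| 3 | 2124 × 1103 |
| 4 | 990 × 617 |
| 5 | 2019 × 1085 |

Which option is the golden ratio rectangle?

Ratios (long/short): 1 ≈ 1.554; 2 ≈ 1.654; 3 ≈ 1.926; 4 ≈ 1.605; 5 ≈ 1.861.
golden ratio ≈ 1.618; option 4 is nearest (Δ 0.013).

4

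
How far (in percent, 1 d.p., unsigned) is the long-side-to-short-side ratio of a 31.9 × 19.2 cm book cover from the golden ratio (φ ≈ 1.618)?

2.7%

Ratio = 31.9 / 19.2 ≈ 1.6615.
Ideal golden ratio ≈ 1.6180. |1.6615 − 1.6180| / 1.6180 ≈ 2.69% → 2.7%.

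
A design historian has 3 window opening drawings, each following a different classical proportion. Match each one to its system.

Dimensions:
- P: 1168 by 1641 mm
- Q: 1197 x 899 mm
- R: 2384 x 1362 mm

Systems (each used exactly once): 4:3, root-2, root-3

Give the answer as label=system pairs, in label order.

P=root-2, Q=4:3, R=root-3

P = 1641/1168 ≈ 1.405 → root-2 (1.414)
Q = 1197/899 ≈ 1.331 → 4:3 (1.333)
R = 2384/1362 ≈ 1.750 → root-3 (1.732)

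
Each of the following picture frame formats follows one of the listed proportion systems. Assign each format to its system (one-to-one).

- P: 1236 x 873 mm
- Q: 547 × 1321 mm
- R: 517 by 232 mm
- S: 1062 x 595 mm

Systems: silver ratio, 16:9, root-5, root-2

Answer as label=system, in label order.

P = 1236/873 ≈ 1.416 → root-2 (1.414)
Q = 1321/547 ≈ 2.415 → silver ratio (2.414)
R = 517/232 ≈ 2.228 → root-5 (2.236)
S = 1062/595 ≈ 1.785 → 16:9 (1.778)

P=root-2, Q=silver ratio, R=root-5, S=16:9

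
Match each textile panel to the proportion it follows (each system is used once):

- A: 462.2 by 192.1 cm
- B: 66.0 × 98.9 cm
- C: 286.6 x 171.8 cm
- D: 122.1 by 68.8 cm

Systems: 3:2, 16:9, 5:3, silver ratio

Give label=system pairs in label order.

Ratios: A ≈ 2.406; B ≈ 1.498; C ≈ 1.668; D ≈ 1.775.
Targets: 3:2 ≈ 1.500; 16:9 ≈ 1.778; 5:3 ≈ 1.667; silver ratio ≈ 2.414.

A=silver ratio, B=3:2, C=5:3, D=16:9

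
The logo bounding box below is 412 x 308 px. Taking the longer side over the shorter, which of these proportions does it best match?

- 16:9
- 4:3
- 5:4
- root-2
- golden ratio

4:3

Ratio = 412 / 308 ≈ 1.338.
Distances: 16:9 1.778 (Δ 0.440); 4:3 1.333 (Δ 0.005); 5:4 1.250 (Δ 0.088); root-2 1.414 (Δ 0.076); golden ratio 1.618 (Δ 0.280).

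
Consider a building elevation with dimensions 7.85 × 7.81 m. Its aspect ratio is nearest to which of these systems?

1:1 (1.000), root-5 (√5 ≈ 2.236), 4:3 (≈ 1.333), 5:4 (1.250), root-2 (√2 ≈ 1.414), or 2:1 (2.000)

Ratio = 7.85 / 7.81 ≈ 1.005.
Distances: 1:1 1.000 (Δ 0.005); root-5 2.236 (Δ 1.231); 4:3 1.333 (Δ 0.328); 5:4 1.250 (Δ 0.245); root-2 1.414 (Δ 0.409); 2:1 2.000 (Δ 0.995).

1:1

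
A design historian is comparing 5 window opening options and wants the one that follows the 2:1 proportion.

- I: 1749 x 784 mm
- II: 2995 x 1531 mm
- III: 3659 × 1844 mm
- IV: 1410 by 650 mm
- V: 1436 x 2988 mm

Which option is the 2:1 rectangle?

Ratios (long/short): I ≈ 2.231; II ≈ 1.956; III ≈ 1.984; IV ≈ 2.169; V ≈ 2.081.
2:1 ≈ 2.000; option III is nearest (Δ 0.016).

III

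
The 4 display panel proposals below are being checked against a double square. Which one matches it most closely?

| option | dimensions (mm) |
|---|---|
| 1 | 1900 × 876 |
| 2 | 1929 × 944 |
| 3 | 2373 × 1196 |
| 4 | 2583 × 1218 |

Ratios (long/short): 1 ≈ 2.169; 2 ≈ 2.043; 3 ≈ 1.984; 4 ≈ 2.121.
2:1 ≈ 2.000; option 3 is nearest (Δ 0.016).

3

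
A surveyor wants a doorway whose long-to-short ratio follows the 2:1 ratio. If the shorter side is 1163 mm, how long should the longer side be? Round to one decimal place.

2326.0 mm

2:1 = 2.00000.
Longer side = 1163 × 2.00000 ≈ 2326.000 → 2326.0 mm.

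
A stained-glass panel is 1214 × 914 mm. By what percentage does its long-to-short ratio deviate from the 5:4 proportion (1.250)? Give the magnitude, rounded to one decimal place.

6.3%

Ratio = 1214 / 914 ≈ 1.3282.
Ideal 5:4 = 1.2500. |1.3282 − 1.2500| / 1.2500 ≈ 6.26% → 6.3%.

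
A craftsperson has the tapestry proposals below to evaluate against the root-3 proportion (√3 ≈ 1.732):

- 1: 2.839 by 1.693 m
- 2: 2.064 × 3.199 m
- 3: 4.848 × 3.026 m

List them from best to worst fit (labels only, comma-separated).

Ratios: 1 = 2.839 / 1.693 ≈ 1.677; 2 = 3.199 / 2.064 ≈ 1.550; 3 = 4.848 / 3.026 ≈ 1.602.
|Δ from 1.732|: 1 0.055; 2 0.182; 3 0.130.

1, 3, 2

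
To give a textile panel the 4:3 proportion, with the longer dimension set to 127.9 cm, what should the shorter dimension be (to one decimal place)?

95.9 cm

4:3 ≈ 1.33333.
Shorter side = 127.9 ÷ 1.33333 ≈ 95.925 → 95.9 cm.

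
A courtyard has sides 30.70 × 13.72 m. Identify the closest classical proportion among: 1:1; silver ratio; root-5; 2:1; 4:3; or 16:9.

root-5

Ratio = 30.70 / 13.72 ≈ 2.238.
Distances: 1:1 1.000 (Δ 1.238); silver ratio 2.414 (Δ 0.176); root-5 2.236 (Δ 0.002); 2:1 2.000 (Δ 0.238); 4:3 1.333 (Δ 0.905); 16:9 1.778 (Δ 0.460).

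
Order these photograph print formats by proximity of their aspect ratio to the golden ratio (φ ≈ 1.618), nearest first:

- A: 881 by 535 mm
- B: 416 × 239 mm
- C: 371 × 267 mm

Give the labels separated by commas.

A, B, C

Ratios: A = 881 / 535 ≈ 1.647; B = 416 / 239 ≈ 1.741; C = 371 / 267 ≈ 1.390.
|Δ from 1.618|: A 0.029; B 0.123; C 0.228.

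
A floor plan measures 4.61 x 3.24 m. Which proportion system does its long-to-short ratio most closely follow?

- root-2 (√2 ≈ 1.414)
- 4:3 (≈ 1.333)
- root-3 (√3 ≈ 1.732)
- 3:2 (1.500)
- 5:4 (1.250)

4.61/3.24 ≈ 1.423. Nearest candidates are root-2 (1.414, off by 0.009) and 3:2 (1.500, off by 0.077).

root-2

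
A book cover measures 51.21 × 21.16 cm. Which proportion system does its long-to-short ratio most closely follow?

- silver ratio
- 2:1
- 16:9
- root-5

51.21/21.16 ≈ 2.420. Nearest candidates are silver ratio (2.414, off by 0.006) and root-5 (2.236, off by 0.184).

silver ratio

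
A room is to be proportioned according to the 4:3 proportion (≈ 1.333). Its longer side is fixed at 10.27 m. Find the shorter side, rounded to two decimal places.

4:3 ≈ 1.33333.
Shorter side = 10.27 ÷ 1.33333 ≈ 7.7025 → 7.70 m.

7.70 m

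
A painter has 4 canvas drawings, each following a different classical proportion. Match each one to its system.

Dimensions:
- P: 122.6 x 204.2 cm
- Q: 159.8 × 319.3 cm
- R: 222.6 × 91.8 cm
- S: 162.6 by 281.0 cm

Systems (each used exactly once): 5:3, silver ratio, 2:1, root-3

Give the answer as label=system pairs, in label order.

P=5:3, Q=2:1, R=silver ratio, S=root-3

P = 204.2/122.6 ≈ 1.666 → 5:3 (1.667)
Q = 319.3/159.8 ≈ 1.998 → 2:1 (2.000)
R = 222.6/91.8 ≈ 2.425 → silver ratio (2.414)
S = 281.0/162.6 ≈ 1.728 → root-3 (1.732)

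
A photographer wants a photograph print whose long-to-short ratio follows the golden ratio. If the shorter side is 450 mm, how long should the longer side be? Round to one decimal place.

728.1 mm

golden ratio ≈ 1.61803.
Longer side = 450 × 1.61803 ≈ 728.114 → 728.1 mm.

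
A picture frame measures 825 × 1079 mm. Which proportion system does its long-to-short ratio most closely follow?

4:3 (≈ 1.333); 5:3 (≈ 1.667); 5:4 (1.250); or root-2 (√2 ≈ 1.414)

Ratio = 1079 / 825 ≈ 1.308.
Distances: 4:3 1.333 (Δ 0.025); 5:3 1.667 (Δ 0.359); 5:4 1.250 (Δ 0.058); root-2 1.414 (Δ 0.106).

4:3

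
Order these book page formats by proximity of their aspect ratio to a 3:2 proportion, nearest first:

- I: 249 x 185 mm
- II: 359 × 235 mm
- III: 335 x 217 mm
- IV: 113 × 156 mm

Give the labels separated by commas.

I: 249/185 ≈ 1.346 → |1.346 − 1.500| = 0.154
II: 359/235 ≈ 1.528 → |1.528 − 1.500| = 0.028
III: 335/217 ≈ 1.544 → |1.544 − 1.500| = 0.044
IV: 156/113 ≈ 1.381 → |1.381 − 1.500| = 0.119

II, III, IV, I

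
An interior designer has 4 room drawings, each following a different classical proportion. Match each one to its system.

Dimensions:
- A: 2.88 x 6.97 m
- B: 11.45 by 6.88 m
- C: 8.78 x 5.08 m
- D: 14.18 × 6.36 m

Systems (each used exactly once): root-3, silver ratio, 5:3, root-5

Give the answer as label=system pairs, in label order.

Ratios: A ≈ 2.420; B ≈ 1.664; C ≈ 1.728; D ≈ 2.230.
Targets: root-3 ≈ 1.732; silver ratio ≈ 2.414; 5:3 ≈ 1.667; root-5 ≈ 2.236.

A=silver ratio, B=5:3, C=root-3, D=root-5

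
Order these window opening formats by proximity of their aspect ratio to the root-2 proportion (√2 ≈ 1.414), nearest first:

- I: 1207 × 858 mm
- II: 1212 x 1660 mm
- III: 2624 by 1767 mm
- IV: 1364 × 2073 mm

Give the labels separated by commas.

Ratios: I = 1207 / 858 ≈ 1.407; II = 1660 / 1212 ≈ 1.370; III = 2624 / 1767 ≈ 1.485; IV = 2073 / 1364 ≈ 1.520.
|Δ from 1.414|: I 0.007; II 0.044; III 0.071; IV 0.106.

I, II, III, IV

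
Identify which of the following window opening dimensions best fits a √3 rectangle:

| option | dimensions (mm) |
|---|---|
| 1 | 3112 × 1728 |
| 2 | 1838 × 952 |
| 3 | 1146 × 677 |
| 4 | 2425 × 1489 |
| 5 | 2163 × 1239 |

Target root-3 ≈ 1.732.
1: 1.801 (Δ0.069)  2: 1.931 (Δ0.199)  3: 1.693 (Δ0.039)  4: 1.629 (Δ0.103)  5: 1.746 (Δ0.014)

5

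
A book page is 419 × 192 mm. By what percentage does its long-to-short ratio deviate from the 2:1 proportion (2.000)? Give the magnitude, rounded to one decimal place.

9.1%

Ratio = 419 / 192 ≈ 2.1823.
Ideal 2:1 = 2.0000. |2.1823 − 2.0000| / 2.0000 ≈ 9.12% → 9.1%.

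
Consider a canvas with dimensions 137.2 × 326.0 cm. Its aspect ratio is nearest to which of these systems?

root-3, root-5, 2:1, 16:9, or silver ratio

silver ratio

Ratio = 326.0 / 137.2 ≈ 2.376.
Distances: root-3 1.732 (Δ 0.644); root-5 2.236 (Δ 0.140); 2:1 2.000 (Δ 0.376); 16:9 1.778 (Δ 0.598); silver ratio 2.414 (Δ 0.038).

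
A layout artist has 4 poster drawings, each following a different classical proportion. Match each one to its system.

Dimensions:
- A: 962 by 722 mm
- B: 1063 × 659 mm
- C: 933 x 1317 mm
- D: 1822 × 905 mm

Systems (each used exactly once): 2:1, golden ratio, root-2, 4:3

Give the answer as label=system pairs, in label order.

Ratios: A ≈ 1.332; B ≈ 1.613; C ≈ 1.412; D ≈ 2.013.
Targets: 2:1 ≈ 2.000; golden ratio ≈ 1.618; root-2 ≈ 1.414; 4:3 ≈ 1.333.

A=4:3, B=golden ratio, C=root-2, D=2:1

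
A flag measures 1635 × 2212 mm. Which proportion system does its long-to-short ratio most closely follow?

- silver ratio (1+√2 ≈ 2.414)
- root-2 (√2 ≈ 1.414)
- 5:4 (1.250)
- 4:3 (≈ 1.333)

4:3

2212/1635 ≈ 1.353. Nearest candidates are 4:3 (1.333, off by 0.020) and root-2 (1.414, off by 0.061).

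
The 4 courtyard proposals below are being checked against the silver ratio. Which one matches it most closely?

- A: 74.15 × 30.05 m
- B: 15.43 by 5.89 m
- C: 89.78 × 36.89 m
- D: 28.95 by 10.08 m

C

Target silver ratio ≈ 2.414.
A: 2.468 (Δ0.054)  B: 2.620 (Δ0.206)  C: 2.434 (Δ0.020)  D: 2.872 (Δ0.458)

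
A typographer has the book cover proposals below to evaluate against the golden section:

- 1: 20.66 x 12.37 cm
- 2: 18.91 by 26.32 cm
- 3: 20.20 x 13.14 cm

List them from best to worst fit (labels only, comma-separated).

1: 20.66/12.37 ≈ 1.670 → |1.670 − 1.618| = 0.052
2: 26.32/18.91 ≈ 1.392 → |1.392 − 1.618| = 0.226
3: 20.20/13.14 ≈ 1.537 → |1.537 − 1.618| = 0.081

1, 3, 2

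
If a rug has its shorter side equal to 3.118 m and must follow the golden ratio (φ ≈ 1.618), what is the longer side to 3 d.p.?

golden ratio ≈ 1.61803.
Longer side = 3.118 × 1.61803 ≈ 5.04502 → 5.045 m.

5.045 m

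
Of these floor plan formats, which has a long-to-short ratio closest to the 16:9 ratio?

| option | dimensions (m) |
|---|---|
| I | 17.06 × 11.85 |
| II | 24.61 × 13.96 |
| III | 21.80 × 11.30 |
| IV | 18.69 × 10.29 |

II

Target 16:9 ≈ 1.778.
I: 1.440 (Δ0.338)  II: 1.763 (Δ0.015)  III: 1.929 (Δ0.151)  IV: 1.816 (Δ0.038)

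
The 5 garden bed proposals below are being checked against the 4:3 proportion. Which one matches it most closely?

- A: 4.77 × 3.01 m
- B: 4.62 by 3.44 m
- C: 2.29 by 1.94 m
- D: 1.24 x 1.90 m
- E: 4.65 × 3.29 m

Ratios (long/short): A ≈ 1.585; B ≈ 1.343; C ≈ 1.180; D ≈ 1.532; E ≈ 1.413.
4:3 ≈ 1.333; option B is nearest (Δ 0.010).

B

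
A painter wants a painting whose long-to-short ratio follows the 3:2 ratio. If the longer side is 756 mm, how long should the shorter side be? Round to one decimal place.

3:2 = 1.50000.
Shorter side = 756 ÷ 1.50000 ≈ 504.000 → 504.0 mm.

504.0 mm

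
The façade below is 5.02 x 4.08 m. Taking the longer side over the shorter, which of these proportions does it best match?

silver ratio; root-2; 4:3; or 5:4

Ratio = 5.02 / 4.08 ≈ 1.230.
Distances: silver ratio 2.414 (Δ 1.184); root-2 1.414 (Δ 0.184); 4:3 1.333 (Δ 0.103); 5:4 1.250 (Δ 0.020).

5:4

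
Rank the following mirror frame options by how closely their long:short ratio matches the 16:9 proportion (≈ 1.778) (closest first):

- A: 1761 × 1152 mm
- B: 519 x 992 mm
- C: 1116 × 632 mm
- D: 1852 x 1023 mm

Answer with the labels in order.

C, D, B, A

A: 1761/1152 ≈ 1.529 → |1.529 − 1.778| = 0.249
B: 992/519 ≈ 1.911 → |1.911 − 1.778| = 0.133
C: 1116/632 ≈ 1.766 → |1.766 − 1.778| = 0.012
D: 1852/1023 ≈ 1.810 → |1.810 − 1.778| = 0.032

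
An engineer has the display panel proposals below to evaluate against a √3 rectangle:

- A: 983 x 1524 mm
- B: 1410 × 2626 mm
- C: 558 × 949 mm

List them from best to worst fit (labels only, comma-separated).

A: 1524/983 ≈ 1.550 → |1.550 − 1.732| = 0.182
B: 2626/1410 ≈ 1.862 → |1.862 − 1.732| = 0.130
C: 949/558 ≈ 1.701 → |1.701 − 1.732| = 0.031

C, B, A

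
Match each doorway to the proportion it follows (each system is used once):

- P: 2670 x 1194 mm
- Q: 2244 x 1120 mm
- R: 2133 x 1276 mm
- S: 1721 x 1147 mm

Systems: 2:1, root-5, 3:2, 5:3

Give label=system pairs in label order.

Ratios: P ≈ 2.236; Q ≈ 2.004; R ≈ 1.672; S ≈ 1.500.
Targets: 2:1 ≈ 2.000; root-5 ≈ 2.236; 3:2 ≈ 1.500; 5:3 ≈ 1.667.

P=root-5, Q=2:1, R=5:3, S=3:2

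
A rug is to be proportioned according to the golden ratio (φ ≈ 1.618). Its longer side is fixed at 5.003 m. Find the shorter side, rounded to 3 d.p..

golden ratio ≈ 1.61803.
Shorter side = 5.003 ÷ 1.61803 ≈ 3.09203 → 3.092 m.

3.092 m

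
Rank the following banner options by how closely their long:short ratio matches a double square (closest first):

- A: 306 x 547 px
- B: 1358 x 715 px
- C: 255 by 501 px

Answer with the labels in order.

A: 547/306 ≈ 1.788 → |1.788 − 2.000| = 0.212
B: 1358/715 ≈ 1.899 → |1.899 − 2.000| = 0.101
C: 501/255 ≈ 1.965 → |1.965 − 2.000| = 0.035

C, B, A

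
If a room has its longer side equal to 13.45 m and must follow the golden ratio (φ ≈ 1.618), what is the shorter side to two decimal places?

8.31 m

golden ratio ≈ 1.61803.
Shorter side = 13.45 ÷ 1.61803 ≈ 8.3126 → 8.31 m.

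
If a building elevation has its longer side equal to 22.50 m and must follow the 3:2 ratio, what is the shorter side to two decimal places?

15.00 m

3:2 = 1.50000.
Shorter side = 22.50 ÷ 1.50000 ≈ 15.0000 → 15.00 m.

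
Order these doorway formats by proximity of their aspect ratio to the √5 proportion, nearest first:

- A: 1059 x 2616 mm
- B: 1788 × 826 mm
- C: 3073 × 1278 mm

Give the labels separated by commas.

Ratios: A = 2616 / 1059 ≈ 2.470; B = 1788 / 826 ≈ 2.165; C = 3073 / 1278 ≈ 2.405.
|Δ from 2.236|: A 0.234; B 0.071; C 0.169.

B, C, A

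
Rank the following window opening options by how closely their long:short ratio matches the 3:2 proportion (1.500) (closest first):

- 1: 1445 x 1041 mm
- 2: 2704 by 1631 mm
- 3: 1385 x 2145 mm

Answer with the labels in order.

1: 1445/1041 ≈ 1.388 → |1.388 − 1.500| = 0.112
2: 2704/1631 ≈ 1.658 → |1.658 − 1.500| = 0.158
3: 2145/1385 ≈ 1.549 → |1.549 − 1.500| = 0.049

3, 1, 2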